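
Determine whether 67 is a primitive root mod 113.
p - 1 = 112 has prime divisors 2, 7. Check 67^(112/q) mod 113 for each: 67^(112/2) = 67^56 ≡ 112, 67^(112/7) = 67^16 ≡ 106 (mod 113). None of these is 1, so 67 has order 112 = φ(113), so it is a primitive root mod 113.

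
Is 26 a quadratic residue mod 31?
By Euler's criterion: 26^{15} ≡ 30 (mod 31). Since this equals -1 (≡ 30), 26 is not a QR.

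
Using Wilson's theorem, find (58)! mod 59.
By Wilson's theorem, (58)! ≡ -1 ≡ 58 (mod 59)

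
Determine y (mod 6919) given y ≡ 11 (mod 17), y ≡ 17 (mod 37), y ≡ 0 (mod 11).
572

Using the Chinese Remainder Theorem:
M = product of moduli = 6919
For equation 1: M_1 = 407, 407 ≡ 16 (mod 17), inverse of 407 mod 17 is 16 (check: 16 × 16 = 256 ≡ 1 (mod 17))
For equation 2: M_2 = 187, 187 ≡ 2 (mod 37), inverse of 187 mod 37 is 19 (check: 2 × 19 = 38 ≡ 1 (mod 37))
For equation 3: M_3 = 629, 629 ≡ 2 (mod 11), inverse of 629 mod 11 is 6 (check: 2 × 6 = 12 ≡ 1 (mod 11))
Combine: y ≡ Σ r_i×M_i×(M_i⁻¹ mod m_i) = 11×407×16 + 17×187×19 + 0×629×6 = 71632 + 60401 + 0 = 132033
132033 mod 6919 = 572
y ≡ 572 (mod 6919)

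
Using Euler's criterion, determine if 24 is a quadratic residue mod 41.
By Euler's criterion: 24^{20} ≡ 40 (mod 41). Since this equals -1 (≡ 40), 24 is not a QR.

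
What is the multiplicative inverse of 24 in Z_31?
22

Using Extended Euclidean Algorithm:
gcd(24, 31) = 1
Bezout coefficients: 24 × -9 + 31 × 7 = 1
So 24 × -9 ≡ 1 (mod 31)
The inverse is -9 mod 31 = 22
Verification: 24 × 22 = 528 = 17 × 31 + 1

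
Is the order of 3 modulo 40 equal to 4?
Yes, ord_40(3) = 4.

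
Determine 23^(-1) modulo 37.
23^(-1) ≡ 29 (mod 37). Verification: 23 × 29 = 667 ≡ 1 (mod 37)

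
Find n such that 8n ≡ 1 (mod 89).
8^(-1) ≡ 78 (mod 89). Verification: 8 × 78 = 624 ≡ 1 (mod 89)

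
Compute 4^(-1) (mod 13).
10

Using Extended Euclidean Algorithm:
gcd(4, 13) = 1
Bezout coefficients: 4 × -3 + 13 × 1 = 1
So 4 × -3 ≡ 1 (mod 13)
The inverse is -3 mod 13 = 10
Verification: 4 × 10 = 40 = 3 × 13 + 1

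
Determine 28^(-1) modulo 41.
28^(-1) ≡ 22 (mod 41). Verification: 28 × 22 = 616 ≡ 1 (mod 41)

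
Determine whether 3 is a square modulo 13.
By Euler's criterion: 3^{6} ≡ 1 (mod 13). Since this equals 1, 3 is a QR.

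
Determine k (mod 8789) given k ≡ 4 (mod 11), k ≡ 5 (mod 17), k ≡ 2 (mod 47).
2963

Using the Chinese Remainder Theorem:
M = product of moduli = 8789
For equation 1: M_1 = 799, 799 ≡ 7 (mod 11), inverse of 799 mod 11 is 8 (check: 7 × 8 = 56 ≡ 1 (mod 11))
For equation 2: M_2 = 517, 517 ≡ 7 (mod 17), inverse of 517 mod 17 is 5 (check: 7 × 5 = 35 ≡ 1 (mod 17))
For equation 3: M_3 = 187, 187 ≡ 46 (mod 47), inverse of 187 mod 47 is 46 (check: 46 × 46 = 2116 ≡ 1 (mod 47))
Combine: k ≡ Σ r_i×M_i×(M_i⁻¹ mod m_i) = 4×799×8 + 5×517×5 + 2×187×46 = 25568 + 12925 + 17204 = 55697
55697 mod 8789 = 2963
k ≡ 2963 (mod 8789)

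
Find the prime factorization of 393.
3 × 131

Divide by primes starting from smallest:
393 ÷ 3 = 131
131 ÷ 131 = 1

393 = 3 × 131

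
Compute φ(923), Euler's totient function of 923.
840

Prime factorization: 923 = 13 × 71
Using the formula φ(n) = n × Π(1 - 1/p) for each prime factor p:
φ(923) = 923 × (1 - 1/13) × (1 - 1/71)
φ(923) = 840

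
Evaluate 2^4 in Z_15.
4 = 4 (binary 100). Repeated squaring mod 15: 2^1 ≡ 2; 2^2 ≡ 2² = 4 ≡ 4; 2^4 ≡ 4² = 16 ≡ 1. So 2^4 ≡ 1 (mod 15).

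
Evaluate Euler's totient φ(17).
16

Prime factorization: 17 = 17
Using the formula φ(n) = n × Π(1 - 1/p) for each prime factor p:
φ(17) = 17 × (1 - 1/17)
φ(17) = 16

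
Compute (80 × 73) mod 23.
21

(80 × 73) = 5840
5840 mod 23 = 21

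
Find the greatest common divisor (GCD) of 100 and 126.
2

Using the Euclidean algorithm:
100 = 0 × 126 + 100
126 = 1 × 100 + 26
100 = 3 × 26 + 22
26 = 1 × 22 + 4
22 = 5 × 4 + 2
4 = 2 × 2 + 0

GCD(100, 126) = 2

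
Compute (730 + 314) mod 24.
12

(730 + 314) = 1044
1044 mod 24 = 12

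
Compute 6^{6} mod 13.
12

Using successive squaring:
Binary expansion of 6: 110
Powers of 6 mod 13 (each is the square of the previous):
  6^1 ≡ 6 (mod 13)
  6^2 ≡ 6² = 36 ≡ 10 (mod 13)
  6^4 ≡ 10² = 100 ≡ 9 (mod 13)
6 = 4 + 2, so 6^6 = 6^4 × 6^2 ≡ 9 × 10 (mod 13)
Multiplying step by step:
  9 × 10 = 90 ≡ 12 (mod 13)
Result: 6^6 ≡ 12 (mod 13)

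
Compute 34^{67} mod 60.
4

Using successive squaring:
Binary expansion of 67: 1000011
Powers of 34 mod 60 (each is the square of the previous):
  34^1 ≡ 34 (mod 60)
  34^2 ≡ 34² = 1156 ≡ 16 (mod 60)
  34^4 ≡ 16² = 256 ≡ 16 (mod 60)
  34^8 ≡ 16² = 256 ≡ 16 (mod 60)
  34^16 ≡ 16² = 256 ≡ 16 (mod 60)
  34^32 ≡ 16² = 256 ≡ 16 (mod 60)
  34^64 ≡ 16² = 256 ≡ 16 (mod 60)
67 = 64 + 2 + 1, so 34^67 = 34^64 × 34^2 × 34^1 ≡ 16 × 16 × 34 (mod 60)
Multiplying step by step:
  16 × 16 = 256 ≡ 16 (mod 60)
  16 × 34 = 544 ≡ 4 (mod 60)
Result: 34^67 ≡ 4 (mod 60)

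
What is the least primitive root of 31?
3

A primitive root g modulo p has order p-1 = 30
Prime divisors of 30: [2, 3, 5]
g is a primitive root iff g^(30/q) ≢ 1 (mod 31) for each prime divisor q
Testing small values:
  g = 2: 2^15 ≡ 1, 2^10 ≡ 1, 2^6 ≡ 2 (mod 31) → 2^15 ≡ 1, not primitive root
  g = 3: 3^15 ≡ 30, 3^10 ≡ 25, 3^6 ≡ 16 (mod 31) → none is 1, primitive root!
The smallest primitive root is 3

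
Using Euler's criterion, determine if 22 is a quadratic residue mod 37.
By Euler's criterion: 22^{18} ≡ 36 (mod 37). Since this equals -1 (≡ 36), 22 is not a QR.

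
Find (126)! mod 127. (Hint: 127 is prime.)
By Wilson's theorem, (126)! ≡ -1 ≡ 126 (mod 127)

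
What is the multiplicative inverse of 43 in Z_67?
53

Using Extended Euclidean Algorithm:
gcd(43, 67) = 1
Bezout coefficients: 43 × -14 + 67 × 9 = 1
So 43 × -14 ≡ 1 (mod 67)
The inverse is -14 mod 67 = 53
Verification: 43 × 53 = 2279 = 34 × 67 + 1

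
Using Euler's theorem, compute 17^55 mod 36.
By Euler: 17^{12} ≡ 1 (mod 36) since gcd(17, 36) = 1. 55 = 4×12 + 7. So 17^{55} ≡ 17^{7} ≡ 17 (mod 36)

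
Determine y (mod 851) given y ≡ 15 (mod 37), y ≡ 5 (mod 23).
718

Using the Chinese Remainder Theorem:
M = product of moduli = 851
For equation 1: M_1 = 23, 23 ≡ 23 (mod 37), inverse of 23 mod 37 is 29 (check: 23 × 29 = 667 ≡ 1 (mod 37))
For equation 2: M_2 = 37, 37 ≡ 14 (mod 23), inverse of 37 mod 23 is 5 (check: 14 × 5 = 70 ≡ 1 (mod 23))
Combine: y ≡ Σ r_i×M_i×(M_i⁻¹ mod m_i) = 15×23×29 + 5×37×5 = 10005 + 925 = 10930
10930 mod 851 = 718
y ≡ 718 (mod 851)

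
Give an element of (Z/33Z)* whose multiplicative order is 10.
2 has order 10 mod 33 since 2^{10} ≡ 1 (mod 33) and no smaller power works.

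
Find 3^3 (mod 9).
3 = 2 + 1 (binary 11). Repeated squaring mod 9: 3^1 ≡ 3; 3^2 ≡ 3² = 9 ≡ 0. Multiply: 3^3 = 3^2 × 3^1 ≡ 0 × 3 (mod 9): 0 × 3 = 0 ≡ 0. So 3^3 ≡ 0 (mod 9).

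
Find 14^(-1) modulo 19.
15

Using Extended Euclidean Algorithm:
gcd(14, 19) = 1
Bezout coefficients: 14 × -4 + 19 × 3 = 1
So 14 × -4 ≡ 1 (mod 19)
The inverse is -4 mod 19 = 15
Verification: 14 × 15 = 210 = 11 × 19 + 1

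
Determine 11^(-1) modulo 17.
11^(-1) ≡ 14 (mod 17). Verification: 11 × 14 = 154 ≡ 1 (mod 17)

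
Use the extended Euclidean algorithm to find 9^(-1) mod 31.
Extended GCD: 9(7) + 31(-2) = 1. So 9^(-1) ≡ 7 ≡ 7 (mod 31). Verify: 9 × 7 = 63 ≡ 1 (mod 31)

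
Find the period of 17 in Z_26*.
Powers of 17 mod 26: 17^1≡17, 17^2≡3, 17^3≡25, 17^4≡9, 17^5≡23, 17^6≡1. Order = 6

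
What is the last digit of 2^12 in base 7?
Using Fermat: 2^{6} ≡ 1 (mod 7). 12 ≡ 0 (mod 6). So 2^{12} ≡ 2^{0} ≡ 1 (mod 7)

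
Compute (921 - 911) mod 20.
10

(921 - 911) = 10
10 mod 20 = 10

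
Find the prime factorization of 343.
7^3

Divide by primes starting from smallest:
343 ÷ 7 = 49
49 ÷ 7 = 7
7 ÷ 7 = 1

343 = 7^3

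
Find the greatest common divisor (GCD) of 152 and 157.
1

Using the Euclidean algorithm:
152 = 0 × 157 + 152
157 = 1 × 152 + 5
152 = 30 × 5 + 2
5 = 2 × 2 + 1
2 = 2 × 1 + 0

GCD(152, 157) = 1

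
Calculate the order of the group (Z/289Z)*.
272

Prime factorization: 289 = 17^2
Using the formula φ(n) = n × Π(1 - 1/p) for each prime factor p:
φ(289) = 289 × (1 - 1/17)
φ(289) = 272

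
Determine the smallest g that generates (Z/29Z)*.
2

A primitive root g modulo p has order p-1 = 28
Prime divisors of 28: [2, 7]
g is a primitive root iff g^(28/q) ≢ 1 (mod 29) for each prime divisor q
Testing small values:
  g = 2: 2^14 ≡ 28, 2^4 ≡ 16 (mod 29) → none is 1, primitive root!
The smallest primitive root is 2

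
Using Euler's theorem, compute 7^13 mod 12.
By Euler: 7^{4} ≡ 1 (mod 12) since gcd(7, 12) = 1. 13 = 3×4 + 1. So 7^{13} ≡ 7^{1} ≡ 7 (mod 12)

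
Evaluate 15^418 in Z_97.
Using Fermat: 15^{96} ≡ 1 (mod 97). 418 ≡ 34 (mod 96). So 15^{418} ≡ 15^{34} ≡ 48 (mod 97)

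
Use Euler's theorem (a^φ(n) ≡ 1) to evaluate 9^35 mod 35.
By Euler: 9^{24} ≡ 1 (mod 35) since gcd(9, 35) = 1. 35 = 1×24 + 11. So 9^{35} ≡ 9^{11} ≡ 4 (mod 35)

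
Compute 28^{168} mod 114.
106

Using successive squaring:
Binary expansion of 168: 10101000
Powers of 28 mod 114 (each is the square of the previous):
  28^1 ≡ 28 (mod 114)
  28^2 ≡ 28² = 784 ≡ 100 (mod 114)
  28^4 ≡ 100² = 10000 ≡ 82 (mod 114)
  28^8 ≡ 82² = 6724 ≡ 112 (mod 114)
  28^16 ≡ 112² = 12544 ≡ 4 (mod 114)
  28^32 ≡ 4² = 16 ≡ 16 (mod 114)
  28^64 ≡ 16² = 256 ≡ 28 (mod 114)
  28^128 ≡ 28² = 784 ≡ 100 (mod 114)
168 = 128 + 32 + 8, so 28^168 = 28^128 × 28^32 × 28^8 ≡ 100 × 16 × 112 (mod 114)
Multiplying step by step:
  100 × 16 = 1600 ≡ 4 (mod 114)
  4 × 112 = 448 ≡ 106 (mod 114)
Result: 28^168 ≡ 106 (mod 114)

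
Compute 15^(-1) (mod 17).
15^(-1) ≡ 8 (mod 17). Verification: 15 × 8 = 120 ≡ 1 (mod 17)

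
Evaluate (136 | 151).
(136/151) = 136^{75} mod 151 = 1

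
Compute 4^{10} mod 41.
1

Using successive squaring:
Binary expansion of 10: 1010
Powers of 4 mod 41 (each is the square of the previous):
  4^1 ≡ 4 (mod 41)
  4^2 ≡ 4² = 16 ≡ 16 (mod 41)
  4^4 ≡ 16² = 256 ≡ 10 (mod 41)
  4^8 ≡ 10² = 100 ≡ 18 (mod 41)
10 = 8 + 2, so 4^10 = 4^8 × 4^2 ≡ 18 × 16 (mod 41)
Multiplying step by step:
  18 × 16 = 288 ≡ 1 (mod 41)
Result: 4^10 ≡ 1 (mod 41)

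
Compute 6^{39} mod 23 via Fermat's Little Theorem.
12

By Fermat's Little Theorem, a^(p-1) ≡ 1 (mod p) for prime p and gcd(a, p) = 1
Here p = 23, so 6^22 ≡ 1 (mod 23)
We can reduce the exponent: 39 mod 22 = 17
So 6^39 ≡ 6^17 (mod 23)
Computing: 6^17 mod 23 = 12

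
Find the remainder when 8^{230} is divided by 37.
By Fermat: 8^{36} ≡ 1 (mod 37). 230 = 6×36 + 14. So 8^{230} ≡ 8^{14} ≡ 27 (mod 37)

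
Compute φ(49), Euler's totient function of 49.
42

Prime factorization: 49 = 7^2
Using the formula φ(n) = n × Π(1 - 1/p) for each prime factor p:
φ(49) = 49 × (1 - 1/7)
φ(49) = 42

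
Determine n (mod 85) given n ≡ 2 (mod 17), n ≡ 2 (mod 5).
2

Using the Chinese Remainder Theorem:
M = product of moduli = 85
For equation 1: M_1 = 5, 5 ≡ 5 (mod 17), inverse of 5 mod 17 is 7 (check: 5 × 7 = 35 ≡ 1 (mod 17))
For equation 2: M_2 = 17, 17 ≡ 2 (mod 5), inverse of 17 mod 5 is 3 (check: 2 × 3 = 6 ≡ 1 (mod 5))
Combine: n ≡ Σ r_i×M_i×(M_i⁻¹ mod m_i) = 2×5×7 + 2×17×3 = 70 + 102 = 172
172 mod 85 = 2
n ≡ 2 (mod 85)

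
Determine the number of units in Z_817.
756

Prime factorization: 817 = 19 × 43
Using the formula φ(n) = n × Π(1 - 1/p) for each prime factor p:
φ(817) = 817 × (1 - 1/19) × (1 - 1/43)
φ(817) = 756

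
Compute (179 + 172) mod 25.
1

(179 + 172) = 351
351 mod 25 = 1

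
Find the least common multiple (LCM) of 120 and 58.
3480

First find GCD(120, 58) using the Euclidean algorithm:
120 = 2 × 58 + 4
58 = 14 × 4 + 2
4 = 2 × 2 + 0
GCD(120, 58) = 2

LCM formula: LCM(a, b) = (a × b) / GCD(a, b)
LCM(120, 58) = (120 × 58) / 2
LCM(120, 58) = 6960 / 2
LCM(120, 58) = 3480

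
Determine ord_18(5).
Powers of 5 mod 18: 5^1≡5, 5^2≡7, 5^3≡17, 5^4≡13, 5^5≡11, 5^6≡1. Order = 6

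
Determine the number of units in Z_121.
110

Prime factorization: 121 = 11^2
Using the formula φ(n) = n × Π(1 - 1/p) for each prime factor p:
φ(121) = 121 × (1 - 1/11)
φ(121) = 110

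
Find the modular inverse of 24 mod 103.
24^(-1) ≡ 73 (mod 103). Verification: 24 × 73 = 1752 ≡ 1 (mod 103)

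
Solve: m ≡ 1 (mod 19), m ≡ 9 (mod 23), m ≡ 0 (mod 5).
M = 19 × 23 × 5 = 2185. M₁ = 115, y₁ ≡ 1 (mod 19). M₂ = 95, y₂ ≡ 8 (mod 23). M₃ = 437, y₃ ≡ 3 (mod 5). m = 1×115×1 + 9×95×8 + 0×437×3 ≡ 400 (mod 2185)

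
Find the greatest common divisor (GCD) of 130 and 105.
5

Using the Euclidean algorithm:
130 = 1 × 105 + 25
105 = 4 × 25 + 5
25 = 5 × 5 + 0

GCD(130, 105) = 5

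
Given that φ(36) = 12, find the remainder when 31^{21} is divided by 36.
By Euler: 31^{12} ≡ 1 (mod 36) since gcd(31, 36) = 1. 21 = 1×12 + 9. So 31^{21} ≡ 31^{9} ≡ 19 (mod 36)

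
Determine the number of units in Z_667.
616

Prime factorization: 667 = 23 × 29
Using the formula φ(n) = n × Π(1 - 1/p) for each prime factor p:
φ(667) = 667 × (1 - 1/23) × (1 - 1/29)
φ(667) = 616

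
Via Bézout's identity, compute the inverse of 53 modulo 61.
Extended GCD: 53(-23) + 61(20) = 1. So 53^(-1) ≡ 38 ≡ 38 (mod 61). Verify: 53 × 38 = 2014 ≡ 1 (mod 61)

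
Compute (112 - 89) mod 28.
23

(112 - 89) = 23
23 mod 28 = 23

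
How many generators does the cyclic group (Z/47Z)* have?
22

The number of primitive roots modulo p is φ(p-1) = φ(46)
φ(46) = 22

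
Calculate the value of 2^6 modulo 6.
6 = 4 + 2 (binary 110). Repeated squaring mod 6: 2^1 ≡ 2; 2^2 ≡ 2² = 4 ≡ 4; 2^4 ≡ 4² = 16 ≡ 4. Multiply: 2^6 = 2^4 × 2^2 ≡ 4 × 4 (mod 6): 4 × 4 = 16 ≡ 4. So 2^6 ≡ 4 (mod 6).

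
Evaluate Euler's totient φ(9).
6

Prime factorization: 9 = 3^2
Using the formula φ(n) = n × Π(1 - 1/p) for each prime factor p:
φ(9) = 9 × (1 - 1/3)
φ(9) = 6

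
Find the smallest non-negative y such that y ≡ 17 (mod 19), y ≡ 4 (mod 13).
17

Using the Chinese Remainder Theorem:
M = product of moduli = 247
For equation 1: M_1 = 13, 13 ≡ 13 (mod 19), inverse of 13 mod 19 is 3 (check: 13 × 3 = 39 ≡ 1 (mod 19))
For equation 2: M_2 = 19, 19 ≡ 6 (mod 13), inverse of 19 mod 13 is 11 (check: 6 × 11 = 66 ≡ 1 (mod 13))
Combine: y ≡ Σ r_i×M_i×(M_i⁻¹ mod m_i) = 17×13×3 + 4×19×11 = 663 + 836 = 1499
1499 mod 247 = 17
y ≡ 17 (mod 247)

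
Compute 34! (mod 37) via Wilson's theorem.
(36)! = (34)! × (35) × (36) ≡ -1 (mod 37). So (34)! ≡ -1 × [(36)(35)]^(-1) ≡ 18 (mod 37)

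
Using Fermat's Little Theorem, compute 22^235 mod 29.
By Fermat: 22^{28} ≡ 1 (mod 29). 235 = 8×28 + 11. So 22^{235} ≡ 22^{11} ≡ 6 (mod 29)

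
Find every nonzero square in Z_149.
QRs mod 149: {1, 4, 5, 6, 7, 9, 16, 17, 19, 20, 22, 24, 25, 26, 28, 29, 30, 31, 33, 35, 36, 37, 39, 42, 45, 46, 47, 49, 53, 54, 61, 63, 64, 67, 68, 69, 73, 76, 80, 81, 82, 85, 86, 88, 95, 96, 100, 102, 103, 104, 107, 110, 112, 113, 114, 116, 118, 119, 120, 121, 123, 124, 125, 127, 129, 130, 132, 133, 140, 142, 143, 144, 145, 148}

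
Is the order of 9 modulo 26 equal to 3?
Yes, ord_26(9) = 3.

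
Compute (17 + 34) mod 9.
6

(17 + 34) = 51
51 mod 9 = 6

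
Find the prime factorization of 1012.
2^2 × 11 × 23

Divide by primes starting from smallest:
1012 ÷ 2 = 506
506 ÷ 2 = 253
253 ÷ 11 = 23
23 ÷ 23 = 1

1012 = 2^2 × 11 × 23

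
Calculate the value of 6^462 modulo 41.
Using Fermat: 6^{40} ≡ 1 (mod 41). 462 ≡ 22 (mod 40). So 6^{462} ≡ 6^{22} ≡ 5 (mod 41)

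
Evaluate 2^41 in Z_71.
Using repeated squaring. 41 = 32 + 8 + 1 (binary 101001). Repeated squaring mod 71: 2^1 ≡ 2; 2^2 ≡ 2² = 4 ≡ 4; 2^4 ≡ 4² = 16 ≡ 16; 2^8 ≡ 16² = 256 ≡ 43; 2^16 ≡ 43² = 1849 ≡ 3; 2^32 ≡ 3² = 9 ≡ 9. Multiply: 2^41 = 2^32 × 2^8 × 2^1 ≡ 9 × 43 × 2 (mod 71): 9 × 43 = 387 ≡ 32; 32 × 2 = 64 ≡ 64. So 2^41 ≡ 64 (mod 71).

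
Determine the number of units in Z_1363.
1288

Prime factorization: 1363 = 29 × 47
Using the formula φ(n) = n × Π(1 - 1/p) for each prime factor p:
φ(1363) = 1363 × (1 - 1/29) × (1 - 1/47)
φ(1363) = 1288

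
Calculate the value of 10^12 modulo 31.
Using repeated squaring. 12 = 8 + 4 (binary 1100). Repeated squaring mod 31: 10^1 ≡ 10; 10^2 ≡ 10² = 100 ≡ 7; 10^4 ≡ 7² = 49 ≡ 18; 10^8 ≡ 18² = 324 ≡ 14. Multiply: 10^12 = 10^8 × 10^4 ≡ 14 × 18 (mod 31): 14 × 18 = 252 ≡ 4. So 10^12 ≡ 4 (mod 31).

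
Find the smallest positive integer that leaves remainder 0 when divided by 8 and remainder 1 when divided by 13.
M = 8 × 13 = 104. M₁ = 13, y₁ ≡ 5 (mod 8). M₂ = 8, y₂ ≡ 5 (mod 13). m = 0×13×5 + 1×8×5 ≡ 40 (mod 104). The smallest positive such number is 40.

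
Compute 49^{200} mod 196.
49

Using successive squaring:
Binary expansion of 200: 11001000
Powers of 49 mod 196 (each is the square of the previous):
  49^1 ≡ 49 (mod 196)
  49^2 ≡ 49² = 2401 ≡ 49 (mod 196)
  49^4 ≡ 49² = 2401 ≡ 49 (mod 196)
  49^8 ≡ 49² = 2401 ≡ 49 (mod 196)
  49^16 ≡ 49² = 2401 ≡ 49 (mod 196)
  49^32 ≡ 49² = 2401 ≡ 49 (mod 196)
  49^64 ≡ 49² = 2401 ≡ 49 (mod 196)
  49^128 ≡ 49² = 2401 ≡ 49 (mod 196)
200 = 128 + 64 + 8, so 49^200 = 49^128 × 49^64 × 49^8 ≡ 49 × 49 × 49 (mod 196)
Multiplying step by step:
  49 × 49 = 2401 ≡ 49 (mod 196)
  49 × 49 = 2401 ≡ 49 (mod 196)
Result: 49^200 ≡ 49 (mod 196)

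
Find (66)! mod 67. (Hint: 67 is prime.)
By Wilson's theorem, (66)! ≡ -1 ≡ 66 (mod 67)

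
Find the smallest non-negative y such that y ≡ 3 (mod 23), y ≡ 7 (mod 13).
72

Using the Chinese Remainder Theorem:
M = product of moduli = 299
For equation 1: M_1 = 13, 13 ≡ 13 (mod 23), inverse of 13 mod 23 is 16 (check: 13 × 16 = 208 ≡ 1 (mod 23))
For equation 2: M_2 = 23, 23 ≡ 10 (mod 13), inverse of 23 mod 13 is 4 (check: 10 × 4 = 40 ≡ 1 (mod 13))
Combine: y ≡ Σ r_i×M_i×(M_i⁻¹ mod m_i) = 3×13×16 + 7×23×4 = 624 + 644 = 1268
1268 mod 299 = 72
y ≡ 72 (mod 299)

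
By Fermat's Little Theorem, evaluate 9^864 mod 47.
By Fermat: 9^{46} ≡ 1 (mod 47). 864 ≡ 36 (mod 46). So 9^{864} ≡ 9^{36} ≡ 27 (mod 47)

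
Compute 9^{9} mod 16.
9

Using successive squaring:
Binary expansion of 9: 1001
Powers of 9 mod 16 (each is the square of the previous):
  9^1 ≡ 9 (mod 16)
  9^2 ≡ 9² = 81 ≡ 1 (mod 16)
  9^4 ≡ 1² = 1 ≡ 1 (mod 16)
  9^8 ≡ 1² = 1 ≡ 1 (mod 16)
9 = 8 + 1, so 9^9 = 9^8 × 9^1 ≡ 1 × 9 (mod 16)
Multiplying step by step:
  1 × 9 = 9 ≡ 9 (mod 16)
Result: 9^9 ≡ 9 (mod 16)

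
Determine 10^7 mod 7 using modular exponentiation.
10 ≡ 3 (mod 7). 7 = 4 + 2 + 1 (binary 111). Repeated squaring mod 7: 3^1 ≡ 3; 3^2 ≡ 3² = 9 ≡ 2; 3^4 ≡ 2² = 4 ≡ 4. Multiply: 10^7 ≡ 3^4 × 3^2 × 3^1 ≡ 4 × 2 × 3 (mod 7): 4 × 2 = 8 ≡ 1; 1 × 3 = 3 ≡ 3. So 10^7 ≡ 3 (mod 7).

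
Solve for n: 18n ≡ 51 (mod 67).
14

Since gcd(18, 67) = 1 divides 51, a solution exists.
Multiply both sides by the inverse of 18 mod 67:
  18^(-1) mod 67 = 41
  x ≡ 41 × 51 ≡ 2091 ≡ 14 (mod 67)
Verification: 18 × 14 = 252 = 3 × 67 + 51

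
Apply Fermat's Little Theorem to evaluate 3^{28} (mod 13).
3

By Fermat's Little Theorem, a^(p-1) ≡ 1 (mod p) for prime p and gcd(a, p) = 1
Here p = 13, so 3^12 ≡ 1 (mod 13)
We can reduce the exponent: 28 mod 12 = 4
So 3^28 ≡ 3^4 (mod 13)
Computing: 3^4 mod 13 = 3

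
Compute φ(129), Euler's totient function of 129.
84

Prime factorization: 129 = 3 × 43
Using the formula φ(n) = n × Π(1 - 1/p) for each prime factor p:
φ(129) = 129 × (1 - 1/3) × (1 - 1/43)
φ(129) = 84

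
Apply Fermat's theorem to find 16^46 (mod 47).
By Fermat's Little Theorem, 16^{46} ≡ 1 (mod 47) since 47 is prime and gcd(16, 47) = 1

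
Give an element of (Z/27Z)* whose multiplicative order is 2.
26 has order 2 mod 27 since 26^{2} ≡ 1 (mod 27) and no smaller power works.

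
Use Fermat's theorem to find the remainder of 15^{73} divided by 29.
18

By Fermat's Little Theorem, a^(p-1) ≡ 1 (mod p) for prime p and gcd(a, p) = 1
Here p = 29, so 15^28 ≡ 1 (mod 29)
We can reduce the exponent: 73 mod 28 = 17
So 15^73 ≡ 15^17 (mod 29)
Computing: 15^17 mod 29 = 18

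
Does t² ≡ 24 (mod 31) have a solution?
By Euler's criterion: 24^{15} ≡ 30 (mod 31). Since this equals -1 (≡ 30), 24 is not a QR.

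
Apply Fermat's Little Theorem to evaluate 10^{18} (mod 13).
1

By Fermat's Little Theorem, a^(p-1) ≡ 1 (mod p) for prime p and gcd(a, p) = 1
Here p = 13, so 10^12 ≡ 1 (mod 13)
We can reduce the exponent: 18 mod 12 = 6
So 10^18 ≡ 10^6 (mod 13)
Computing: 10^6 mod 13 = 1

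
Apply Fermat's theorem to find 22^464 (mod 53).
By Fermat: 22^{52} ≡ 1 (mod 53). 464 = 8×52 + 48. So 22^{464} ≡ 22^{48} ≡ 13 (mod 53)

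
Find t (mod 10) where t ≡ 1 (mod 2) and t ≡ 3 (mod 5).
M = 2 × 5 = 10. M₁ = 5, y₁ ≡ 1 (mod 2). M₂ = 2, y₂ ≡ 3 (mod 5). t = 1×5×1 + 3×2×3 ≡ 3 (mod 10)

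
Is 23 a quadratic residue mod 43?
By Euler's criterion: 23^{21} ≡ 1 (mod 43). Since this equals 1, 23 is a QR.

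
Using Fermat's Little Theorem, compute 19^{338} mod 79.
55

By Fermat's Little Theorem, a^(p-1) ≡ 1 (mod p) for prime p and gcd(a, p) = 1
Here p = 79, so 19^78 ≡ 1 (mod 79)
We can reduce the exponent: 338 mod 78 = 26
So 19^338 ≡ 19^26 (mod 79)
Computing: 19^26 mod 79 = 55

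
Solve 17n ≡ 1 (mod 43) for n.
38

Using Extended Euclidean Algorithm:
gcd(17, 43) = 1
Bezout coefficients: 17 × -5 + 43 × 2 = 1
So 17 × -5 ≡ 1 (mod 43)
The inverse is -5 mod 43 = 38
Verification: 17 × 38 = 646 = 15 × 43 + 1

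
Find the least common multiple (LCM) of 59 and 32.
1888

First find GCD(59, 32) using the Euclidean algorithm:
59 = 1 × 32 + 27
32 = 1 × 27 + 5
27 = 5 × 5 + 2
5 = 2 × 2 + 1
2 = 2 × 1 + 0
GCD(59, 32) = 1

LCM formula: LCM(a, b) = (a × b) / GCD(a, b)
LCM(59, 32) = (59 × 32) / 1
LCM(59, 32) = 1888 / 1
LCM(59, 32) = 1888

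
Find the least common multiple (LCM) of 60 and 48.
240

First find GCD(60, 48) using the Euclidean algorithm:
60 = 1 × 48 + 12
48 = 4 × 12 + 0
GCD(60, 48) = 12

LCM formula: LCM(a, b) = (a × b) / GCD(a, b)
LCM(60, 48) = (60 × 48) / 12
LCM(60, 48) = 2880 / 12
LCM(60, 48) = 240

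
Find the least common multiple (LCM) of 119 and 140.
2380

First find GCD(119, 140) using the Euclidean algorithm:
119 = 0 × 140 + 119
140 = 1 × 119 + 21
119 = 5 × 21 + 14
21 = 1 × 14 + 7
14 = 2 × 7 + 0
GCD(119, 140) = 7

LCM formula: LCM(a, b) = (a × b) / GCD(a, b)
LCM(119, 140) = (119 × 140) / 7
LCM(119, 140) = 16660 / 7
LCM(119, 140) = 2380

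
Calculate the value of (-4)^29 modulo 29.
Using Fermat: (-4)^{28} ≡ 1 (mod 29). 29 ≡ 1 (mod 28). So (-4)^{29} ≡ (-4)^{1} ≡ 25 (mod 29)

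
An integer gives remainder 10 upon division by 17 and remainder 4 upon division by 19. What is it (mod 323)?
M = 17 × 19 = 323. M₁ = 19, y₁ ≡ 9 (mod 17). M₂ = 17, y₂ ≡ 9 (mod 19). k = 10×19×9 + 4×17×9 ≡ 61 (mod 323). The smallest positive such number is 61.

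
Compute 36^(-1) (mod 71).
2

Using Extended Euclidean Algorithm:
gcd(36, 71) = 1
Bezout coefficients: 36 × 2 + 71 × -1 = 1
So 36 × 2 ≡ 1 (mod 71)
The inverse is 2 mod 71 = 2
Verification: 36 × 2 = 72 = 1 × 71 + 1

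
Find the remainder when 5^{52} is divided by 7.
By Fermat: 5^{6} ≡ 1 (mod 7). 52 = 8×6 + 4. So 5^{52} ≡ 5^{4} ≡ 2 (mod 7)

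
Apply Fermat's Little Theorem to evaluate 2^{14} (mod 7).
4

By Fermat's Little Theorem, a^(p-1) ≡ 1 (mod p) for prime p and gcd(a, p) = 1
Here p = 7, so 2^6 ≡ 1 (mod 7)
We can reduce the exponent: 14 mod 6 = 2
So 2^14 ≡ 2^2 (mod 7)
Computing: 2^2 mod 7 = 4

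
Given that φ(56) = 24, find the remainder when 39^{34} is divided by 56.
By Euler: 39^{24} ≡ 1 (mod 56) since gcd(39, 56) = 1. 34 = 1×24 + 10. So 39^{34} ≡ 39^{10} ≡ 25 (mod 56)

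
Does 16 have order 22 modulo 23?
p - 1 = 22 has prime divisors 2, 11. Check 16^(22/q) mod 23 for each: 16^(22/2) = 16^11 ≡ 1, 16^(22/11) = 16^2 ≡ 3 (mod 23). Since 16^11 ≡ 1 (mod 23), the order of 16 divides 11 (in fact the order is 11) ≠ 22, so it is not a primitive root.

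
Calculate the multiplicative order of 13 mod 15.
Powers of 13 mod 15: 13^1≡13, 13^2≡4, 13^3≡7, 13^4≡1. Order = 4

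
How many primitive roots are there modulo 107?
Number of primitive roots mod 107 = φ(106) = 52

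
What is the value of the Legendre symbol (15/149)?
(15/149) = 15^{74} mod 149 = -1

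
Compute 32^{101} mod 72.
56

Using successive squaring:
Binary expansion of 101: 1100101
Powers of 32 mod 72 (each is the square of the previous):
  32^1 ≡ 32 (mod 72)
  32^2 ≡ 32² = 1024 ≡ 16 (mod 72)
  32^4 ≡ 16² = 256 ≡ 40 (mod 72)
  32^8 ≡ 40² = 1600 ≡ 16 (mod 72)
  32^16 ≡ 16² = 256 ≡ 40 (mod 72)
  32^32 ≡ 40² = 1600 ≡ 16 (mod 72)
  32^64 ≡ 16² = 256 ≡ 40 (mod 72)
101 = 64 + 32 + 4 + 1, so 32^101 = 32^64 × 32^32 × 32^4 × 32^1 ≡ 40 × 16 × 40 × 32 (mod 72)
Multiplying step by step:
  40 × 16 = 640 ≡ 64 (mod 72)
  64 × 40 = 2560 ≡ 40 (mod 72)
  40 × 32 = 1280 ≡ 56 (mod 72)
Result: 32^101 ≡ 56 (mod 72)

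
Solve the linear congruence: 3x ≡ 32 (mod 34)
22

Since gcd(3, 34) = 1 divides 32, a solution exists.
Multiply both sides by the inverse of 3 mod 34:
  3^(-1) mod 34 = 23
  x ≡ 23 × 32 ≡ 736 ≡ 22 (mod 34)
Verification: 3 × 22 = 66 = 1 × 34 + 32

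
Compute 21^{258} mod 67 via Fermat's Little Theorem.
14

By Fermat's Little Theorem, a^(p-1) ≡ 1 (mod p) for prime p and gcd(a, p) = 1
Here p = 67, so 21^66 ≡ 1 (mod 67)
We can reduce the exponent: 258 mod 66 = 60
So 21^258 ≡ 21^60 (mod 67)
Computing: 21^60 mod 67 = 14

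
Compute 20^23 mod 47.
Using repeated squaring. 23 = 16 + 4 + 2 + 1 (binary 10111). Repeated squaring mod 47: 20^1 ≡ 20; 20^2 ≡ 20² = 400 ≡ 24; 20^4 ≡ 24² = 576 ≡ 12; 20^8 ≡ 12² = 144 ≡ 3; 20^16 ≡ 3² = 9 ≡ 9. Multiply: 20^23 = 20^16 × 20^4 × 20^2 × 20^1 ≡ 9 × 12 × 24 × 20 (mod 47): 9 × 12 = 108 ≡ 14; 14 × 24 = 336 ≡ 7; 7 × 20 = 140 ≡ 46. So 20^23 ≡ 46 (mod 47).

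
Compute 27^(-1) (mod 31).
27^(-1) ≡ 23 (mod 31). Verification: 27 × 23 = 621 ≡ 1 (mod 31)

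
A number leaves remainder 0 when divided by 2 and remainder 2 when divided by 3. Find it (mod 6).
M = 2 × 3 = 6. M₁ = 3, y₁ ≡ 1 (mod 2). M₂ = 2, y₂ ≡ 2 (mod 3). m = 0×3×1 + 2×2×2 ≡ 2 (mod 6)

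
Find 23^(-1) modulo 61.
8

Using Extended Euclidean Algorithm:
gcd(23, 61) = 1
Bezout coefficients: 23 × 8 + 61 × -3 = 1
So 23 × 8 ≡ 1 (mod 61)
The inverse is 8 mod 61 = 8
Verification: 23 × 8 = 184 = 3 × 61 + 1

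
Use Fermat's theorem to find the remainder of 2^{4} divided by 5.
1

By Fermat's Little Theorem, a^(p-1) ≡ 1 (mod p) for prime p and gcd(a, p) = 1
Here p = 5, so 2^4 ≡ 1 (mod 5)
We can reduce the exponent: 4 mod 4 = 0
So 2^4 ≡ 2^0 (mod 5)
Computing: 2^0 mod 5 = 1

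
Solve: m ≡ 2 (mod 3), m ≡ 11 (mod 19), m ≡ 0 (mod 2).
M = 3 × 19 × 2 = 114. M₁ = 38, y₁ ≡ 2 (mod 3). M₂ = 6, y₂ ≡ 16 (mod 19). M₃ = 57, y₃ ≡ 1 (mod 2). m = 2×38×2 + 11×6×16 + 0×57×1 ≡ 68 (mod 114)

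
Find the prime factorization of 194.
2 × 97

Divide by primes starting from smallest:
194 ÷ 2 = 97
97 ÷ 97 = 1

194 = 2 × 97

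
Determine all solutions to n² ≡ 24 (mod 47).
The square roots of 24 mod 47 are 27 and 20. Verify: 27² = 729 ≡ 24 (mod 47)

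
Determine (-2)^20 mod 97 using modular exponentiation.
Using repeated squaring. (-2) ≡ 95 (mod 97). 20 = 16 + 4 (binary 10100). Repeated squaring mod 97: 95^1 ≡ 95; 95^2 ≡ 95² = 9025 ≡ 4; 95^4 ≡ 4² = 16 ≡ 16; 95^8 ≡ 16² = 256 ≡ 62; 95^16 ≡ 62² = 3844 ≡ 61. Multiply: (-2)^20 ≡ 95^16 × 95^4 ≡ 61 × 16 (mod 97): 61 × 16 = 976 ≡ 6. So (-2)^20 ≡ 6 (mod 97).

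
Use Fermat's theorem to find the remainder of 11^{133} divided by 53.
6

By Fermat's Little Theorem, a^(p-1) ≡ 1 (mod p) for prime p and gcd(a, p) = 1
Here p = 53, so 11^52 ≡ 1 (mod 53)
We can reduce the exponent: 133 mod 52 = 29
So 11^133 ≡ 11^29 (mod 53)
Computing: 11^29 mod 53 = 6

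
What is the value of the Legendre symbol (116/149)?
(116/149) = 116^{74} mod 149 = 1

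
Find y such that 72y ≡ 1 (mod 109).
72^(-1) ≡ 53 (mod 109). Verification: 72 × 53 = 3816 ≡ 1 (mod 109)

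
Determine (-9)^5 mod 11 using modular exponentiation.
(-9) ≡ 2 (mod 11). 5 = 4 + 1 (binary 101). Repeated squaring mod 11: 2^1 ≡ 2; 2^2 ≡ 2² = 4 ≡ 4; 2^4 ≡ 4² = 16 ≡ 5. Multiply: (-9)^5 ≡ 2^4 × 2^1 ≡ 5 × 2 (mod 11): 5 × 2 = 10 ≡ 10. So (-9)^5 ≡ 10 (mod 11).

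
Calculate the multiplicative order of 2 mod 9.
Powers of 2 mod 9: 2^1≡2, 2^2≡4, 2^3≡8, 2^4≡7, 2^5≡5, 2^6≡1. Order = 6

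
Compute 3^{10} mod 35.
4

Using successive squaring:
Binary expansion of 10: 1010
Powers of 3 mod 35 (each is the square of the previous):
  3^1 ≡ 3 (mod 35)
  3^2 ≡ 3² = 9 ≡ 9 (mod 35)
  3^4 ≡ 9² = 81 ≡ 11 (mod 35)
  3^8 ≡ 11² = 121 ≡ 16 (mod 35)
10 = 8 + 2, so 3^10 = 3^8 × 3^2 ≡ 16 × 9 (mod 35)
Multiplying step by step:
  16 × 9 = 144 ≡ 4 (mod 35)
Result: 3^10 ≡ 4 (mod 35)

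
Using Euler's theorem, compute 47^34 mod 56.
By Euler: 47^{24} ≡ 1 (mod 56) since gcd(47, 56) = 1. 34 = 1×24 + 10. So 47^{34} ≡ 47^{10} ≡ 9 (mod 56)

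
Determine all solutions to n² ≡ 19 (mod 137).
The square roots of 19 mod 137 are 108 and 29. Verify: 108² = 11664 ≡ 19 (mod 137)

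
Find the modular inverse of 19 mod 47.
19^(-1) ≡ 5 (mod 47). Verification: 19 × 5 = 95 ≡ 1 (mod 47)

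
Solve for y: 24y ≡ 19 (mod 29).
2

Since gcd(24, 29) = 1 divides 19, a solution exists.
Multiply both sides by the inverse of 24 mod 29:
  24^(-1) mod 29 = 23
  x ≡ 23 × 19 ≡ 437 ≡ 2 (mod 29)
Verification: 24 × 2 = 48 = 1 × 29 + 19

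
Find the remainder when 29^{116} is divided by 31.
By Fermat: 29^{30} ≡ 1 (mod 31). 116 = 3×30 + 26. So 29^{116} ≡ 29^{26} ≡ 2 (mod 31)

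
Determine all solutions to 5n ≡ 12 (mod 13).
5

Since gcd(5, 13) = 1 divides 12, a solution exists.
Multiply both sides by the inverse of 5 mod 13:
  5^(-1) mod 13 = 8
  x ≡ 8 × 12 ≡ 96 ≡ 5 (mod 13)
Verification: 5 × 5 = 25 = 1 × 13 + 12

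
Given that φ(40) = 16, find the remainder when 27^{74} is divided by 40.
By Euler: 27^{16} ≡ 1 (mod 40) since gcd(27, 40) = 1. 74 = 4×16 + 10. So 27^{74} ≡ 27^{10} ≡ 9 (mod 40)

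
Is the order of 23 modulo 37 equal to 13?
No, the actual order is 12, not 13.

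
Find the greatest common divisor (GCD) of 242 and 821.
1

Using the Euclidean algorithm:
242 = 0 × 821 + 242
821 = 3 × 242 + 95
242 = 2 × 95 + 52
95 = 1 × 52 + 43
52 = 1 × 43 + 9
43 = 4 × 9 + 7
9 = 1 × 7 + 2
7 = 3 × 2 + 1
2 = 2 × 1 + 0

GCD(242, 821) = 1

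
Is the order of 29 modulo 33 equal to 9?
No, the actual order is 10, not 9.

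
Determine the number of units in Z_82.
40

Prime factorization: 82 = 2 × 41
Using the formula φ(n) = n × Π(1 - 1/p) for each prime factor p:
φ(82) = 82 × (1 - 1/2) × (1 - 1/41)
φ(82) = 40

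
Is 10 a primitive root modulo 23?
Yes

To verify, check if 10^(22/q) ≢ 1 (mod 23) for each prime divisor q of 22
Divisors of 22 = 22: [1, 2, 11, 22]
  10^(22/2) = 10^11 ≡ 22 (mod 23)
  10^(22/11) = 10^2 ≡ 8 (mod 23)
Conclusion: 10 is a primitive root modulo 23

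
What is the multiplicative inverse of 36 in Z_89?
36^(-1) ≡ 47 (mod 89). Verification: 36 × 47 = 1692 ≡ 1 (mod 89)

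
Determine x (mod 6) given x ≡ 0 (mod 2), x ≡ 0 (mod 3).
0

Using the Chinese Remainder Theorem:
M = product of moduli = 6
For equation 1: M_1 = 3, 3 ≡ 1 (mod 2), inverse of 3 mod 2 is 1 (check: 1 × 1 = 1 ≡ 1 (mod 2))
For equation 2: M_2 = 2, 2 ≡ 2 (mod 3), inverse of 2 mod 3 is 2 (check: 2 × 2 = 4 ≡ 1 (mod 3))
Combine: x ≡ Σ r_i×M_i×(M_i⁻¹ mod m_i) = 0×3×1 + 0×2×2 = 0 + 0 = 0
0 mod 6 = 0
x ≡ 0 (mod 6)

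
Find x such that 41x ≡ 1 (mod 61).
41^(-1) ≡ 3 (mod 61). Verification: 41 × 3 = 123 ≡ 1 (mod 61)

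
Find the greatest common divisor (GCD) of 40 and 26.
2

Using the Euclidean algorithm:
40 = 1 × 26 + 14
26 = 1 × 14 + 12
14 = 1 × 12 + 2
12 = 6 × 2 + 0

GCD(40, 26) = 2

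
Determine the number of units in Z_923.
840

Prime factorization: 923 = 13 × 71
Using the formula φ(n) = n × Π(1 - 1/p) for each prime factor p:
φ(923) = 923 × (1 - 1/13) × (1 - 1/71)
φ(923) = 840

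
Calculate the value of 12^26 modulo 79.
Using repeated squaring. 26 = 16 + 8 + 2 (binary 11010). Repeated squaring mod 79: 12^1 ≡ 12; 12^2 ≡ 12² = 144 ≡ 65; 12^4 ≡ 65² = 4225 ≡ 38; 12^8 ≡ 38² = 1444 ≡ 22; 12^16 ≡ 22² = 484 ≡ 10. Multiply: 12^26 = 12^16 × 12^8 × 12^2 ≡ 10 × 22 × 65 (mod 79): 10 × 22 = 220 ≡ 62; 62 × 65 = 4030 ≡ 1. So 12^26 ≡ 1 (mod 79).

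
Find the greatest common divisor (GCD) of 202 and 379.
1

Using the Euclidean algorithm:
202 = 0 × 379 + 202
379 = 1 × 202 + 177
202 = 1 × 177 + 25
177 = 7 × 25 + 2
25 = 12 × 2 + 1
2 = 2 × 1 + 0

GCD(202, 379) = 1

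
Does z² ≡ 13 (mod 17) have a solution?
By Euler's criterion: 13^{8} ≡ 1 (mod 17). Since this equals 1, 13 is a QR.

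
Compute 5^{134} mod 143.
64

Using successive squaring:
Binary expansion of 134: 10000110
Powers of 5 mod 143 (each is the square of the previous):
  5^1 ≡ 5 (mod 143)
  5^2 ≡ 5² = 25 ≡ 25 (mod 143)
  5^4 ≡ 25² = 625 ≡ 53 (mod 143)
  5^8 ≡ 53² = 2809 ≡ 92 (mod 143)
  5^16 ≡ 92² = 8464 ≡ 27 (mod 143)
  5^32 ≡ 27² = 729 ≡ 14 (mod 143)
  5^64 ≡ 14² = 196 ≡ 53 (mod 143)
  5^128 ≡ 53² = 2809 ≡ 92 (mod 143)
134 = 128 + 4 + 2, so 5^134 = 5^128 × 5^4 × 5^2 ≡ 92 × 53 × 25 (mod 143)
Multiplying step by step:
  92 × 53 = 4876 ≡ 14 (mod 143)
  14 × 25 = 350 ≡ 64 (mod 143)
Result: 5^134 ≡ 64 (mod 143)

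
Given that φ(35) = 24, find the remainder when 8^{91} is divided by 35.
By Euler: 8^{24} ≡ 1 (mod 35) since gcd(8, 35) = 1. 91 = 3×24 + 19. So 8^{91} ≡ 8^{19} ≡ 22 (mod 35)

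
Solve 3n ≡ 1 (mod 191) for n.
3^(-1) ≡ 64 (mod 191). Verification: 3 × 64 = 192 ≡ 1 (mod 191)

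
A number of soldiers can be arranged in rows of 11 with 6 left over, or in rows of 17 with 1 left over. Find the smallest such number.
M = 11 × 17 = 187. M₁ = 17, y₁ ≡ 2 (mod 11). M₂ = 11, y₂ ≡ 14 (mod 17). m = 6×17×2 + 1×11×14 ≡ 171 (mod 187). The smallest positive such number is 171.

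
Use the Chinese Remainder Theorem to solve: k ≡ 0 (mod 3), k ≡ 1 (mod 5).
M = 3 × 5 = 15. M₁ = 5, y₁ ≡ 2 (mod 3). M₂ = 3, y₂ ≡ 2 (mod 5). k = 0×5×2 + 1×3×2 ≡ 6 (mod 15)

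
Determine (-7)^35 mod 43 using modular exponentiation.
Using repeated squaring. (-7) ≡ 36 (mod 43). 35 = 32 + 2 + 1 (binary 100011). Repeated squaring mod 43: 36^1 ≡ 36; 36^2 ≡ 36² = 1296 ≡ 6; 36^4 ≡ 6² = 36 ≡ 36; 36^8 ≡ 36² = 1296 ≡ 6; 36^16 ≡ 6² = 36 ≡ 36; 36^32 ≡ 36² = 1296 ≡ 6. Multiply: (-7)^35 ≡ 36^32 × 36^2 × 36^1 ≡ 6 × 6 × 36 (mod 43): 6 × 6 = 36 ≡ 36; 36 × 36 = 1296 ≡ 6. So (-7)^35 ≡ 6 (mod 43).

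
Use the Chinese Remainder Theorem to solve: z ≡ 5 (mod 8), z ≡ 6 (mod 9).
M = 8 × 9 = 72. M₁ = 9, y₁ ≡ 1 (mod 8). M₂ = 8, y₂ ≡ 8 (mod 9). z = 5×9×1 + 6×8×8 ≡ 69 (mod 72)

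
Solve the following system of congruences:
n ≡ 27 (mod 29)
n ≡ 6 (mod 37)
1042

Using the Chinese Remainder Theorem:
M = product of moduli = 1073
For equation 1: M_1 = 37, 37 ≡ 8 (mod 29), inverse of 37 mod 29 is 11 (check: 8 × 11 = 88 ≡ 1 (mod 29))
For equation 2: M_2 = 29, 29 ≡ 29 (mod 37), inverse of 29 mod 37 is 23 (check: 29 × 23 = 667 ≡ 1 (mod 37))
Combine: n ≡ Σ r_i×M_i×(M_i⁻¹ mod m_i) = 27×37×11 + 6×29×23 = 10989 + 4002 = 14991
14991 mod 1073 = 1042
n ≡ 1042 (mod 1073)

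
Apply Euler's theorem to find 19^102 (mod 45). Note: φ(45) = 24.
By Euler: 19^{24} ≡ 1 (mod 45) since gcd(19, 45) = 1. 102 = 4×24 + 6. So 19^{102} ≡ 19^{6} ≡ 1 (mod 45)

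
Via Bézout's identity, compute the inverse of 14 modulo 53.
Extended GCD: 14(19) + 53(-5) = 1. So 14^(-1) ≡ 19 ≡ 19 (mod 53). Verify: 14 × 19 = 266 ≡ 1 (mod 53)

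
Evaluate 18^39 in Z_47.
Using repeated squaring. 39 = 32 + 4 + 2 + 1 (binary 100111). Repeated squaring mod 47: 18^1 ≡ 18; 18^2 ≡ 18² = 324 ≡ 42; 18^4 ≡ 42² = 1764 ≡ 25; 18^8 ≡ 25² = 625 ≡ 14; 18^16 ≡ 14² = 196 ≡ 8; 18^32 ≡ 8² = 64 ≡ 17. Multiply: 18^39 = 18^32 × 18^4 × 18^2 × 18^1 ≡ 17 × 25 × 42 × 18 (mod 47): 17 × 25 = 425 ≡ 2; 2 × 42 = 84 ≡ 37; 37 × 18 = 666 ≡ 8. So 18^39 ≡ 8 (mod 47).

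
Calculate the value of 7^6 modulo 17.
6 = 4 + 2 (binary 110). Repeated squaring mod 17: 7^1 ≡ 7; 7^2 ≡ 7² = 49 ≡ 15; 7^4 ≡ 15² = 225 ≡ 4. Multiply: 7^6 = 7^4 × 7^2 ≡ 4 × 15 (mod 17): 4 × 15 = 60 ≡ 9. So 7^6 ≡ 9 (mod 17).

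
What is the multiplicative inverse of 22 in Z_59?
51

Using Extended Euclidean Algorithm:
gcd(22, 59) = 1
Bezout coefficients: 22 × -8 + 59 × 3 = 1
So 22 × -8 ≡ 1 (mod 59)
The inverse is -8 mod 59 = 51
Verification: 22 × 51 = 1122 = 19 × 59 + 1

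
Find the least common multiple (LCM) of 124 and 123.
15252

First find GCD(124, 123) using the Euclidean algorithm:
124 = 1 × 123 + 1
123 = 123 × 1 + 0
GCD(124, 123) = 1

LCM formula: LCM(a, b) = (a × b) / GCD(a, b)
LCM(124, 123) = (124 × 123) / 1
LCM(124, 123) = 15252 / 1
LCM(124, 123) = 15252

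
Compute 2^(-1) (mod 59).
2^(-1) ≡ 30 (mod 59). Verification: 2 × 30 = 60 ≡ 1 (mod 59)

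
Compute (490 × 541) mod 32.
2

(490 × 541) = 265090
265090 mod 32 = 2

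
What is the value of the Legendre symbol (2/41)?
(2/41) = 2^{20} mod 41 = 1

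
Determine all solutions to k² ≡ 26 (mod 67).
The square roots of 26 mod 67 are 19 and 48. Verify: 19² = 361 ≡ 26 (mod 67)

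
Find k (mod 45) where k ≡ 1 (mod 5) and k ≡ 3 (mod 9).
M = 5 × 9 = 45. M₁ = 9, y₁ ≡ 4 (mod 5). M₂ = 5, y₂ ≡ 2 (mod 9). k = 1×9×4 + 3×5×2 ≡ 21 (mod 45)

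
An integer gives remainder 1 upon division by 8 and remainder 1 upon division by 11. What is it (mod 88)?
M = 8 × 11 = 88. M₁ = 11, y₁ ≡ 3 (mod 8). M₂ = 8, y₂ ≡ 7 (mod 11). k = 1×11×3 + 1×8×7 ≡ 1 (mod 88). The smallest positive such number is 1.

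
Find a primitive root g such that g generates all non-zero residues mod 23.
p - 1 = 22 has prime divisors 2, 11. h is a primitive root mod 23 iff h^(22/q) ≢ 1 (mod 23) for each such q.
h = 2: 2^11 ≡ 1, 2^2 ≡ 4 (mod 23); 2^11 ≡ 1, so not a primitive root.
h = 3: 3^11 ≡ 1, 3^2 ≡ 9 (mod 23); 3^11 ≡ 1, so not a primitive root.
h = 4: 4^11 ≡ 1, 4^2 ≡ 16 (mod 23); 4^11 ≡ 1, so not a primitive root.
h = 5: 5^11 ≡ 22, 5^2 ≡ 2 (mod 23); none is 1, so 5 has order 22 and is a primitive root.
The smallest primitive root mod 23 is g = 5.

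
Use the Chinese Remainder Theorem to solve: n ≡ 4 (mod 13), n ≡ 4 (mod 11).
4

Using the Chinese Remainder Theorem:
M = product of moduli = 143
For equation 1: M_1 = 11, 11 ≡ 11 (mod 13), inverse of 11 mod 13 is 6 (check: 11 × 6 = 66 ≡ 1 (mod 13))
For equation 2: M_2 = 13, 13 ≡ 2 (mod 11), inverse of 13 mod 11 is 6 (check: 2 × 6 = 12 ≡ 1 (mod 11))
Combine: n ≡ Σ r_i×M_i×(M_i⁻¹ mod m_i) = 4×11×6 + 4×13×6 = 264 + 312 = 576
576 mod 143 = 4
n ≡ 4 (mod 143)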